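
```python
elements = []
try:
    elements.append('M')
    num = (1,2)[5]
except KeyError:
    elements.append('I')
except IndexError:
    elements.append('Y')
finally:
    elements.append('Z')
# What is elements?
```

Step-by-step execution trace:
1. try: `elements.append('M')` → elements = ['M'].
2. `num = (1,2)[5]` raises IndexError.
3. `except KeyError` does not match IndexError; skipped.
4. `except IndexError` matches → `elements.append('Y')` → elements = ['M', 'Y'].
5. finally always runs: `elements.append('Z')` → elements = ['M', 'Y', 'Z'].
Result: ['M', 'Y', 'Z']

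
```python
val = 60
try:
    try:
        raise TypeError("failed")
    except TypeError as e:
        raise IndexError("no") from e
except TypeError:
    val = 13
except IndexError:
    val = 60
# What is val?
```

Step-by-step execution trace:
1. Inner try raises TypeError; inner `except TypeError as e` catches it.
2. `raise IndexError(...) from e` raises IndexError (TypeError is attached as __cause__, but only IndexError is active).
3. Outer `except TypeError` does not match IndexError; skipped.
4. Outer `except IndexError` matches → val = 60.
Result: 60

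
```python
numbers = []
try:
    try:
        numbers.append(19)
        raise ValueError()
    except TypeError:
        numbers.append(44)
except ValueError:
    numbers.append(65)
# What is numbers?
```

Step-by-step execution trace:
1. Inner try: `numbers.append(19)` → numbers = [19].
2. `raise ValueError()` raises ValueError.
3. Inner `except TypeError` does not match ValueError; exception propagates to outer try.
4. Outer `except ValueError` matches → `numbers.append(65)` → numbers = [19, 65].
Result: [19, 65]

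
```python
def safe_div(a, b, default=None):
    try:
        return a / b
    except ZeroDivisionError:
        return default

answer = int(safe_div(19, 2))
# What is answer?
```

Step-by-step execution trace:
1. `safe_div(19, 2)` enters try: `return 19 / 2` → returns 9.5. No exception raised.
2. `except ZeroDivisionError` is skipped.
3. `int(9.5)` → 9 → answer = 9.
Result: 9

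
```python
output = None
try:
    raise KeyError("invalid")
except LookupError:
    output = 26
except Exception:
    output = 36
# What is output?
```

Step-by-step execution trace:
1. `raise KeyError(...)` raises KeyError.
2. `except LookupError` matches (KeyError is a subclass of LookupError) → output = 26.
3. `except Exception` is not reached.
Result: 26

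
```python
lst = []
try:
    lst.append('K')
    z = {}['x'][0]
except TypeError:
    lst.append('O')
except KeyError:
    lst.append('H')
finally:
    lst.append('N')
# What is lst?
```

Step-by-step execution trace:
1. try: `lst.append('K')` → lst = ['K'].
2. `z = {}['x'][0]` raises KeyError.
3. `except TypeError` does not match KeyError; skipped.
4. `except KeyError` matches → `lst.append('H')` → lst = ['K', 'H'].
5. finally always runs: `lst.append('N')` → lst = ['K', 'H', 'N'].
Result: ['K', 'H', 'N']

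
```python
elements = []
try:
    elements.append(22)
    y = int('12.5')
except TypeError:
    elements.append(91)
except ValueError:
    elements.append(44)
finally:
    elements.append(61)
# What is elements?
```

Step-by-step execution trace:
1. try: `elements.append(22)` → elements = [22].
2. `y = int('12.5')` raises ValueError.
3. `except TypeError` does not match ValueError; skipped.
4. `except ValueError` matches → `elements.append(44)` → elements = [22, 44].
5. finally always runs: `elements.append(61)` → elements = [22, 44, 61].
Result: [22, 44, 61]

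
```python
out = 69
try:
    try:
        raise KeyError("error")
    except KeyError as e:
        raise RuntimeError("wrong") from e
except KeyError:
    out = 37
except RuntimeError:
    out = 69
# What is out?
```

Step-by-step execution trace:
1. Inner try raises KeyError; inner `except KeyError as e` catches it.
2. `raise RuntimeError(...) from e` raises RuntimeError (KeyError is attached as __cause__, but only RuntimeError is active).
3. Outer `except KeyError` does not match RuntimeError; skipped.
4. Outer `except RuntimeError` matches → out = 69.
Result: 69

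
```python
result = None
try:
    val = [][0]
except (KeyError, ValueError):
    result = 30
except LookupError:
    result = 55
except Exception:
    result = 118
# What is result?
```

Step-by-step execution trace:
1. `val = [][0]` raises IndexError.
2. `except (KeyError, ValueError)` does not match IndexError; skipped.
3. `except LookupError` matches (IndexError is a subclass of LookupError) → result = 55.
4. `except Exception` is not reached.
Result: 55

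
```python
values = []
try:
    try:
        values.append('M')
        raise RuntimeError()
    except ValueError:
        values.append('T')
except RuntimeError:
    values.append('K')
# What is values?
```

Step-by-step execution trace:
1. Inner try: `values.append('M')` → values = ['M'].
2. `raise RuntimeError()` raises RuntimeError.
3. Inner `except ValueError` does not match RuntimeError; exception propagates to outer try.
4. Outer `except RuntimeError` matches → `values.append('K')` → values = ['M', 'K'].
Result: ['M', 'K']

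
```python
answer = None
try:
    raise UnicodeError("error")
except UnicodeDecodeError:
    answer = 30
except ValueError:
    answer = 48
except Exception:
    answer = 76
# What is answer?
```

Step-by-step execution trace:
1. `raise UnicodeError(...)` raises UnicodeError.
2. `except UnicodeDecodeError` does not match (UnicodeError is not a subclass of UnicodeDecodeError); skipped.
3. `except ValueError` matches (UnicodeError is a subclass of ValueError) → answer = 48.
4. `except Exception` is not reached.
Result: 48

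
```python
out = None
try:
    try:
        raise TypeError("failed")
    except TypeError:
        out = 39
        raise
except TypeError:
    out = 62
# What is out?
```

Step-by-step execution trace:
1. Inner try: `raise TypeError("failed")` raises TypeError.
2. Inner `except TypeError` matches → out = 39.
3. bare `raise` re-raises the same TypeError.
4. Outer `except TypeError` matches → out = 62.
Result: 62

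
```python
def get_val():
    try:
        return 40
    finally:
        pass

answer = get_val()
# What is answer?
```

Step-by-step execution trace:
1. `get_val()` enters try: `return 40` sets pending return value 40.
2. Before returning, `finally: pass` runs (no effect).
3. get_val() returns 40 → answer = 40.
Result: 40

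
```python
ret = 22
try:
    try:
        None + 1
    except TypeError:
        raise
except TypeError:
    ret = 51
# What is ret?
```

Step-by-step execution trace:
1. Inner try: `None + 1` raises TypeError.
2. Inner `except TypeError` matches; bare `raise` re-raises the same TypeError.
3. Outer `except TypeError` matches → ret = 51.
Result: 51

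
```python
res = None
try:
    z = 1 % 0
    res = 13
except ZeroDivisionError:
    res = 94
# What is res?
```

Step-by-step execution trace:
1. `z = 1 % 0` raises ZeroDivisionError.
2. `res = 13` is not reached.
3. `except ZeroDivisionError` matches → res = 94.
Result: 94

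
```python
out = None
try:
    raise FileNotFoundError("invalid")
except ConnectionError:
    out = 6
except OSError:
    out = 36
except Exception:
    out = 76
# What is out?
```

Step-by-step execution trace:
1. `raise FileNotFoundError(...)` raises FileNotFoundError.
2. `except ConnectionError` does not match (FileNotFoundError is not a subclass of ConnectionError); skipped.
3. `except OSError` matches (FileNotFoundError is a subclass of OSError) → out = 36.
4. `except Exception` is not reached.
Result: 36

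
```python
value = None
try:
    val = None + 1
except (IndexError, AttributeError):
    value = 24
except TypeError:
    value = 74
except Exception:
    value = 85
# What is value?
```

Step-by-step execution trace:
1. `val = None + 1` raises TypeError.
2. `except (IndexError, AttributeError)` does not match TypeError; skipped.
3. `except TypeError` matches (exact type match) → value = 74.
4. `except Exception` is not reached.
Result: 74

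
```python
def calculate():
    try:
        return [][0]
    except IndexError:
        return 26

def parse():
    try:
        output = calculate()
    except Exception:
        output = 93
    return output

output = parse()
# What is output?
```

Step-by-step execution trace:
1. `parse()` calls `calculate()`.
2. In calculate: `[][0]` raises IndexError; `except IndexError` catches it → returns 26.
3. In parse: `output = calculate()` → output = 26. No exception reaches parse.
4. `except Exception` is skipped; parse returns 26.
5. output = 26.
Result: 26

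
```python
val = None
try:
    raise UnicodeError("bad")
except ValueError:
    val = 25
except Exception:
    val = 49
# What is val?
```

Step-by-step execution trace:
1. `raise UnicodeError(...)` raises UnicodeError.
2. `except ValueError` matches (UnicodeError is a subclass of ValueError) → val = 25.
3. `except Exception` is not reached.
Result: 25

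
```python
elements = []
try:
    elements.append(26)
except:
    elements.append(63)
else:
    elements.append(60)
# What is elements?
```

Step-by-step execution trace:
1. try: `elements.append(26)` → elements = [26]. No exception raised.
2. `except` is skipped.
3. `else` runs (try completed without exception): `elements.append(60)` → elements = [26, 60].
Result: [26, 60]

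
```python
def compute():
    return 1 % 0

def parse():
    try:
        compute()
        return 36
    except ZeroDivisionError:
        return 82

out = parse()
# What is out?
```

Step-by-step execution trace:
1. `parse()` calls `compute()`.
2. `compute()` evaluates `1 % 0`, which raises ZeroDivisionError; it propagates to the caller.
3. `return 36` is not reached.
4. `except ZeroDivisionError` in parse matches → returns 82.
5. out = 82.
Result: 82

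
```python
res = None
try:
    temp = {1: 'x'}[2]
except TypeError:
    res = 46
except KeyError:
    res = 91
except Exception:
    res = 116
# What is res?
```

Step-by-step execution trace:
1. `temp = {1: 'x'}[2]` raises KeyError.
2. `except TypeError` does not match KeyError; skipped.
3. `except KeyError` matches → res = 91.
4. Remaining except clauses are skipped.
Result: 91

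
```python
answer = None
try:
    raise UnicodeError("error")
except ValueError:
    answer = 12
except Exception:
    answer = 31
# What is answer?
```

Step-by-step execution trace:
1. `raise UnicodeError(...)` raises UnicodeError.
2. `except ValueError` matches (UnicodeError is a subclass of ValueError) → answer = 12.
3. `except Exception` is not reached.
Result: 12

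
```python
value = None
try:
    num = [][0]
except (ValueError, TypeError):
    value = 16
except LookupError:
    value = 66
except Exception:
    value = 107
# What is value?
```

Step-by-step execution trace:
1. `num = [][0]` raises IndexError.
2. `except (ValueError, TypeError)` does not match IndexError; skipped.
3. `except LookupError` matches (IndexError is a subclass of LookupError) → value = 66.
4. `except Exception` is not reached.
Result: 66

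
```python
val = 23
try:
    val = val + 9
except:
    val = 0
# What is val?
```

Step-by-step execution trace:
1. val starts at 23.
2. try: `val = val + 9` → val = 32. No exception raised.
3. `except` is skipped.
Result: 32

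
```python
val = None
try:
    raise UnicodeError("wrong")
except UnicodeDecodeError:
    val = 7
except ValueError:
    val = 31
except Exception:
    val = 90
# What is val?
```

Step-by-step execution trace:
1. `raise UnicodeError(...)` raises UnicodeError.
2. `except UnicodeDecodeError` does not match (UnicodeError is not a subclass of UnicodeDecodeError); skipped.
3. `except ValueError` matches (UnicodeError is a subclass of ValueError) → val = 31.
4. `except Exception` is not reached.
Result: 31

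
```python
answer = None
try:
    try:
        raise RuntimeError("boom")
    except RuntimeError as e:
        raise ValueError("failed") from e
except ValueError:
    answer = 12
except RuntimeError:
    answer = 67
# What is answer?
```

Step-by-step execution trace:
1. Inner try raises RuntimeError; inner `except RuntimeError as e` catches it.
2. `raise ValueError(...) from e` raises ValueError (RuntimeError is attached as __cause__, but only ValueError is active).
3. Outer `except ValueError` matches → answer = 12.
4. `except RuntimeError` is not reached.
Result: 12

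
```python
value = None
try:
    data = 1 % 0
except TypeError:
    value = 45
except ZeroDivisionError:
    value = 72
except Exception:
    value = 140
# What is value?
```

Step-by-step execution trace:
1. `data = 1 % 0` raises ZeroDivisionError.
2. `except TypeError` does not match ZeroDivisionError; skipped.
3. `except ZeroDivisionError` matches → value = 72.
4. Remaining except clauses are skipped.
Result: 72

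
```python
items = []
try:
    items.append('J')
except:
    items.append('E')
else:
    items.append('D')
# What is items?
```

Step-by-step execution trace:
1. try: `items.append('J')` → items = ['J']. No exception raised.
2. `except` is skipped.
3. `else` runs (try completed without exception): `items.append('D')` → items = ['J', 'D'].
Result: ['J', 'D']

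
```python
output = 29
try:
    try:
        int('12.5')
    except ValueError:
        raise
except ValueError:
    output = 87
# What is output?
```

Step-by-step execution trace:
1. Inner try: `int('12.5')` raises ValueError.
2. Inner `except ValueError` matches; bare `raise` re-raises the same ValueError.
3. Outer `except ValueError` matches → output = 87.
Result: 87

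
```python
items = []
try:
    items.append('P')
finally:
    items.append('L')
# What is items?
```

Step-by-step execution trace:
1. try: `items.append('P')` → items = ['P'].
2. The try body completes without raising.
3. finally always runs: `items.append('L')` → items = ['P', 'L'].
Result: ['P', 'L']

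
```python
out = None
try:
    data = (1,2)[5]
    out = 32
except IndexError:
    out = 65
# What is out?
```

Step-by-step execution trace:
1. `data = (1,2)[5]` raises IndexError.
2. `out = 32` is not reached.
3. `except IndexError` matches → out = 65.
Result: 65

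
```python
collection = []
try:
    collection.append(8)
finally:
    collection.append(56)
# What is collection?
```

Step-by-step execution trace:
1. try: `collection.append(8)` → collection = [8].
2. The try body completes without raising.
3. finally always runs: `collection.append(56)` → collection = [8, 56].
Result: [8, 56]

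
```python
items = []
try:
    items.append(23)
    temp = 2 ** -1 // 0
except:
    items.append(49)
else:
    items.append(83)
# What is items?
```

Step-by-step execution trace:
1. try: `items.append(23)` → items = [23].
2. `temp = 2 ** -1 // 0` raises ZeroDivisionError.
3. bare `except` matches → `items.append(49)` → items = [23, 49].
4. `else` is skipped (an exception was raised).
Result: [23, 49]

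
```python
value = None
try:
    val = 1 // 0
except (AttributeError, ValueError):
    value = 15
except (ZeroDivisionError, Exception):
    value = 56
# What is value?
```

Step-by-step execution trace:
1. `val = 1 // 0` raises ZeroDivisionError.
2. `except (AttributeError, ValueError)` does not match ZeroDivisionError; skipped.
3. `except (ZeroDivisionError, Exception)` matches (ZeroDivisionError is in the tuple) → value = 56.
Result: 56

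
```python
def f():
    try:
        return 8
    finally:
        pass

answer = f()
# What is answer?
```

Step-by-step execution trace:
1. `f()` enters try: `return 8` sets pending return value 8.
2. Before returning, `finally: pass` runs (no effect).
3. f() returns 8 → answer = 8.
Result: 8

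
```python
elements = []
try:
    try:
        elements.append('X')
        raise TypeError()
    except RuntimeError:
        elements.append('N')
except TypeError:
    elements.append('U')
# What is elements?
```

Step-by-step execution trace:
1. Inner try: `elements.append('X')` → elements = ['X'].
2. `raise TypeError()` raises TypeError.
3. Inner `except RuntimeError` does not match TypeError; exception propagates to outer try.
4. Outer `except TypeError` matches → `elements.append('U')` → elements = ['X', 'U'].
Result: ['X', 'U']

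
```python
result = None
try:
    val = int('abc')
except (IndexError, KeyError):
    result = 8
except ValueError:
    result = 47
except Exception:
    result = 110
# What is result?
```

Step-by-step execution trace:
1. `val = int('abc')` raises ValueError.
2. `except (IndexError, KeyError)` does not match ValueError; skipped.
3. `except ValueError` matches (exact type match) → result = 47.
4. `except Exception` is not reached.
Result: 47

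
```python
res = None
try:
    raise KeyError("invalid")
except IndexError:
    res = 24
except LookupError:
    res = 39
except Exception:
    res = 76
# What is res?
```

Step-by-step execution trace:
1. `raise KeyError(...)` raises KeyError.
2. `except IndexError` does not match (KeyError is not a subclass of IndexError); skipped.
3. `except LookupError` matches (KeyError is a subclass of LookupError) → res = 39.
4. `except Exception` is not reached.
Result: 39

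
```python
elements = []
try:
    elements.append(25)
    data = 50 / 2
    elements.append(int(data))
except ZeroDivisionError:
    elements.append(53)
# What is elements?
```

Step-by-step execution trace:
1. try: `elements.append(25)` → elements = [25].
2. `data = 50 / 2` → data = 25.0. No exception raised.
3. `elements.append(int(data))` → elements = [25, 25].
4. `except ZeroDivisionError` is skipped (no exception was raised).
Result: [25, 25]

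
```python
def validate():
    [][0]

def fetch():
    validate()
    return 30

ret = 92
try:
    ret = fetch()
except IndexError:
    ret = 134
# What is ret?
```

Step-by-step execution trace:
1. ret starts at 92.
2. try: `fetch()` calls `validate()`.
3. `validate()` evaluates `[][0]`, which raises IndexError; it propagates through fetch (uncaught).
4. `return 30` in fetch is not reached; the assignment to ret does not complete.
5. `except IndexError` matches → ret = 134.
Result: 134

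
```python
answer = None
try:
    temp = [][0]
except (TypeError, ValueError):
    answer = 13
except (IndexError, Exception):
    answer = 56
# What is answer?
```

Step-by-step execution trace:
1. `temp = [][0]` raises IndexError.
2. `except (TypeError, ValueError)` does not match IndexError; skipped.
3. `except (IndexError, Exception)` matches (IndexError is in the tuple) → answer = 56.
Result: 56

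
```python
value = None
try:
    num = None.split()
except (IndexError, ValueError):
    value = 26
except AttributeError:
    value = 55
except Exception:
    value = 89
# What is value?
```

Step-by-step execution trace:
1. `num = None.split()` raises AttributeError.
2. `except (IndexError, ValueError)` does not match AttributeError; skipped.
3. `except AttributeError` matches (exact type match) → value = 55.
4. `except Exception` is not reached.
Result: 55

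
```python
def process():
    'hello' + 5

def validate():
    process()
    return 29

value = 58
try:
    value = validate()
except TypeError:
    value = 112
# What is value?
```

Step-by-step execution trace:
1. value starts at 58.
2. try: `validate()` calls `process()`.
3. `process()` evaluates `'hello' + 5`, which raises TypeError; it propagates through validate (uncaught).
4. `return 29` in validate is not reached; the assignment to value does not complete.
5. `except TypeError` matches → value = 112.
Result: 112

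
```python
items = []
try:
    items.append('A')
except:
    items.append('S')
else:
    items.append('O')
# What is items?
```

Step-by-step execution trace:
1. try: `items.append('A')` → items = ['A']. No exception raised.
2. `except` is skipped.
3. `else` runs (try completed without exception): `items.append('O')` → items = ['A', 'O'].
Result: ['A', 'O']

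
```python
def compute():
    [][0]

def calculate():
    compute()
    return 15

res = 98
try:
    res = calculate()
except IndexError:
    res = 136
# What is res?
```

Step-by-step execution trace:
1. res starts at 98.
2. try: `calculate()` calls `compute()`.
3. `compute()` evaluates `[][0]`, which raises IndexError; it propagates through calculate (uncaught).
4. `return 15` in calculate is not reached; the assignment to res does not complete.
5. `except IndexError` matches → res = 136.
Result: 136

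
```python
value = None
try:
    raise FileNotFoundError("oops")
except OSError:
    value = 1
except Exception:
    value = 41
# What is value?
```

Step-by-step execution trace:
1. `raise FileNotFoundError(...)` raises FileNotFoundError.
2. `except OSError` matches (FileNotFoundError is a subclass of OSError) → value = 1.
3. `except Exception` is not reached.
Result: 1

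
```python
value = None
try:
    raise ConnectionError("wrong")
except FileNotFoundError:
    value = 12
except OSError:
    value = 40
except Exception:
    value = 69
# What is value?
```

Step-by-step execution trace:
1. `raise ConnectionError(...)` raises ConnectionError.
2. `except FileNotFoundError` does not match (ConnectionError is not a subclass of FileNotFoundError); skipped.
3. `except OSError` matches (ConnectionError is a subclass of OSError) → value = 40.
4. `except Exception` is not reached.
Result: 40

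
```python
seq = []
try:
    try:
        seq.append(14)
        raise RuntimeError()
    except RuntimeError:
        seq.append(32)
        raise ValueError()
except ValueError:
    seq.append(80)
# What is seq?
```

Step-by-step execution trace:
1. Inner try: `seq.append(14)` → seq = [14].
2. `raise RuntimeError()` raises RuntimeError.
3. Inner `except RuntimeError` matches → `seq.append(32)` → seq = [14, 32].
4. `raise ValueError()` raises ValueError; propagates to outer try.
5. Outer `except ValueError` matches → `seq.append(80)` → seq = [14, 32, 80].
Result: [14, 32, 80]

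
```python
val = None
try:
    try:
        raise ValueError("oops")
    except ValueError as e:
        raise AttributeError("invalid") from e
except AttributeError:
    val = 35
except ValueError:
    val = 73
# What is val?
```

Step-by-step execution trace:
1. Inner try raises ValueError; inner `except ValueError as e` catches it.
2. `raise AttributeError(...) from e` raises AttributeError (ValueError is attached as __cause__, but only AttributeError is active).
3. Outer `except AttributeError` matches → val = 35.
4. `except ValueError` is not reached.
Result: 35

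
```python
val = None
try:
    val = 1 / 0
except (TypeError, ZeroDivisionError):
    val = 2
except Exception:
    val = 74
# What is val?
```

Step-by-step execution trace:
1. `val = 1 / 0` raises ZeroDivisionError.
2. `except (TypeError, ZeroDivisionError)` matches (ZeroDivisionError is in the tuple) → val = 2.
3. `except Exception` is not reached.
Result: 2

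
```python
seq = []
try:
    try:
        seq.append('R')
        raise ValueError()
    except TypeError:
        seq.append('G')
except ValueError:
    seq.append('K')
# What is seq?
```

Step-by-step execution trace:
1. Inner try: `seq.append('R')` → seq = ['R'].
2. `raise ValueError()` raises ValueError.
3. Inner `except TypeError` does not match ValueError; exception propagates to outer try.
4. Outer `except ValueError` matches → `seq.append('K')` → seq = ['R', 'K'].
Result: ['R', 'K']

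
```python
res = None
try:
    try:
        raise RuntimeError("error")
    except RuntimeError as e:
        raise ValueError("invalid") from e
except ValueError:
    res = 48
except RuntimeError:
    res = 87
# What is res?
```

Step-by-step execution trace:
1. Inner try raises RuntimeError; inner `except RuntimeError as e` catches it.
2. `raise ValueError(...) from e` raises ValueError (RuntimeError is attached as __cause__, but only ValueError is active).
3. Outer `except ValueError` matches → res = 48.
4. `except RuntimeError` is not reached.
Result: 48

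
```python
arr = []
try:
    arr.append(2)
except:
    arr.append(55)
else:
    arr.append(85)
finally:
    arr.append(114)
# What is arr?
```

Step-by-step execution trace:
1. try: `arr.append(2)` → arr = [2]. No exception raised.
2. `except` is skipped.
3. `else` runs: `arr.append(85)` → arr = [2, 85].
4. `finally` always runs: `arr.append(114)` → arr = [2, 85, 114].
Result: [2, 85, 114]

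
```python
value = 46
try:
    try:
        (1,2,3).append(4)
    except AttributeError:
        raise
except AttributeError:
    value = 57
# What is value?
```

Step-by-step execution trace:
1. Inner try: `(1,2,3).append(4)` raises AttributeError.
2. Inner `except AttributeError` matches; bare `raise` re-raises the same AttributeError.
3. Outer `except AttributeError` matches → value = 57.
Result: 57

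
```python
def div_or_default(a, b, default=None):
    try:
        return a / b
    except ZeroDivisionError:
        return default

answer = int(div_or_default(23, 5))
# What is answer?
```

Step-by-step execution trace:
1. `div_or_default(23, 5)` enters try: `return 23 / 5` → returns 4.6. No exception raised.
2. `except ZeroDivisionError` is skipped.
3. `int(4.6)` → 4 → answer = 4.
Result: 4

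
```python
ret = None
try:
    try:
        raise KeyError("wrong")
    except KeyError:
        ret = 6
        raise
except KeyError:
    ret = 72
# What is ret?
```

Step-by-step execution trace:
1. Inner try: `raise KeyError("wrong")` raises KeyError.
2. Inner `except KeyError` matches → ret = 6.
3. bare `raise` re-raises the same KeyError.
4. Outer `except KeyError` matches → ret = 72.
Result: 72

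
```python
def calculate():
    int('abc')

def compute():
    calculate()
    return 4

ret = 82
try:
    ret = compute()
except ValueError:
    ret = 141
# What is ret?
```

Step-by-step execution trace:
1. ret starts at 82.
2. try: `compute()` calls `calculate()`.
3. `calculate()` evaluates `int('abc')`, which raises ValueError; it propagates through compute (uncaught).
4. `return 4` in compute is not reached; the assignment to ret does not complete.
5. `except ValueError` matches → ret = 141.
Result: 141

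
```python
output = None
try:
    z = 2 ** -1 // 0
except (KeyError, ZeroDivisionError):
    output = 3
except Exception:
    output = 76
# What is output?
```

Step-by-step execution trace:
1. `z = 2 ** -1 // 0` raises ZeroDivisionError.
2. `except (KeyError, ZeroDivisionError)` matches (ZeroDivisionError is in the tuple) → output = 3.
3. `except Exception` is not reached.
Result: 3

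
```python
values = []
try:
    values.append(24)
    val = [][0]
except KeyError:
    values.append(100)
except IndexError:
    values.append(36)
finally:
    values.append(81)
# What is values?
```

Step-by-step execution trace:
1. try: `values.append(24)` → values = [24].
2. `val = [][0]` raises IndexError.
3. `except KeyError` does not match IndexError; skipped.
4. `except IndexError` matches → `values.append(36)` → values = [24, 36].
5. finally always runs: `values.append(81)` → values = [24, 36, 81].
Result: [24, 36, 81]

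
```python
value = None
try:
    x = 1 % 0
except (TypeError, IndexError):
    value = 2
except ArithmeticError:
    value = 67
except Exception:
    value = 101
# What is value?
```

Step-by-step execution trace:
1. `x = 1 % 0` raises ZeroDivisionError.
2. `except (TypeError, IndexError)` does not match ZeroDivisionError; skipped.
3. `except ArithmeticError` matches (ZeroDivisionError is a subclass of ArithmeticError) → value = 67.
4. `except Exception` is not reached.
Result: 67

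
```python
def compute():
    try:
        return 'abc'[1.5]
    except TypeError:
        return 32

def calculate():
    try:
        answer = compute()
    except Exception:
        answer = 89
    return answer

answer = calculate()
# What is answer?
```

Step-by-step execution trace:
1. `calculate()` calls `compute()`.
2. In compute: `'abc'[1.5]` raises TypeError; `except TypeError` catches it → returns 32.
3. In calculate: `answer = compute()` → answer = 32. No exception reaches calculate.
4. `except Exception` is skipped; calculate returns 32.
5. answer = 32.
Result: 32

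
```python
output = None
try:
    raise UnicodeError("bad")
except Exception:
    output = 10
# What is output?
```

Step-by-step execution trace:
1. `raise UnicodeError(...)` raises UnicodeError.
2. `except Exception` matches (UnicodeError is a subclass of Exception) → output = 10.
Result: 10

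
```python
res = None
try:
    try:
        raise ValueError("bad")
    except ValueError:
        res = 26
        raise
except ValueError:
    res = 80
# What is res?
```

Step-by-step execution trace:
1. Inner try: `raise ValueError("bad")` raises ValueError.
2. Inner `except ValueError` matches → res = 26.
3. bare `raise` re-raises the same ValueError.
4. Outer `except ValueError` matches → res = 80.
Result: 80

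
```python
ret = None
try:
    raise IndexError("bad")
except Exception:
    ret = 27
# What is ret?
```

Step-by-step execution trace:
1. `raise IndexError(...)` raises IndexError.
2. `except Exception` matches (IndexError is a subclass of Exception) → ret = 27.
Result: 27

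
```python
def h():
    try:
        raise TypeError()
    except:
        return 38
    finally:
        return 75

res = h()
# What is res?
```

Step-by-step execution trace:
1. `h()` enters try: `raise TypeError()` raises TypeError.
2. bare `except` matches → `return 38` sets pending return value 38.
3. Before returning, `finally: return 75` runs and overrides the pending return.
4. h() returns 75 → res = 75.
Result: 75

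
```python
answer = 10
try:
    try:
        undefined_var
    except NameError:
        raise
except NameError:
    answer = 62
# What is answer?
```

Step-by-step execution trace:
1. Inner try: `undefined_var` raises NameError.
2. Inner `except NameError` matches; bare `raise` re-raises the same NameError.
3. Outer `except NameError` matches → answer = 62.
Result: 62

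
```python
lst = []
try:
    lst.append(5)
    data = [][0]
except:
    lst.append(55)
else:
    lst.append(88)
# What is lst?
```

Step-by-step execution trace:
1. try: `lst.append(5)` → lst = [5].
2. `data = [][0]` raises IndexError.
3. bare `except` matches → `lst.append(55)` → lst = [5, 55].
4. `else` is skipped (an exception was raised).
Result: [5, 55]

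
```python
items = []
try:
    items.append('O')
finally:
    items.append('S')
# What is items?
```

Step-by-step execution trace:
1. try: `items.append('O')` → items = ['O'].
2. The try body completes without raising.
3. finally always runs: `items.append('S')` → items = ['O', 'S'].
Result: ['O', 'S']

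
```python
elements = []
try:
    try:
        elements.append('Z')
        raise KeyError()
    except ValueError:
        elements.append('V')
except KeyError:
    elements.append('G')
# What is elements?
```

Step-by-step execution trace:
1. Inner try: `elements.append('Z')` → elements = ['Z'].
2. `raise KeyError()` raises KeyError.
3. Inner `except ValueError` does not match KeyError; exception propagates to outer try.
4. Outer `except KeyError` matches → `elements.append('G')` → elements = ['Z', 'G'].
Result: ['Z', 'G']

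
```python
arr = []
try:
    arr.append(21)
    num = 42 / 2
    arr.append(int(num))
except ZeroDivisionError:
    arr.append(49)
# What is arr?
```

Step-by-step execution trace:
1. try: `arr.append(21)` → arr = [21].
2. `num = 42 / 2` → num = 21.0. No exception raised.
3. `arr.append(int(num))` → arr = [21, 21].
4. `except ZeroDivisionError` is skipped (no exception was raised).
Result: [21, 21]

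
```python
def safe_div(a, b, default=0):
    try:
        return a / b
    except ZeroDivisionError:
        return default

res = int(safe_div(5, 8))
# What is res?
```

Step-by-step execution trace:
1. `safe_div(5, 8)` enters try: `return 5 / 8` → returns 0.625. No exception raised.
2. `except ZeroDivisionError` is skipped.
3. `int(0.625)` → 0 → res = 0.
Result: 0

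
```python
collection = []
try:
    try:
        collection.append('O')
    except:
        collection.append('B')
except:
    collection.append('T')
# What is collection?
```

Step-by-step execution trace:
1. Inner try: `collection.append('O')` → collection = ['O']. No exception raised.
2. Inner `except` is skipped.
3. Inner try completes normally; outer `except` is skipped.
Result: ['O']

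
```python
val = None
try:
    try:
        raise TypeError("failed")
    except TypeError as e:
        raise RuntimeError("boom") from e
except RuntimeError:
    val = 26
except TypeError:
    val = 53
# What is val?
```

Step-by-step execution trace:
1. Inner try raises TypeError; inner `except TypeError as e` catches it.
2. `raise RuntimeError(...) from e` raises RuntimeError (TypeError is attached as __cause__, but only RuntimeError is active).
3. Outer `except RuntimeError` matches → val = 26.
4. `except TypeError` is not reached.
Result: 26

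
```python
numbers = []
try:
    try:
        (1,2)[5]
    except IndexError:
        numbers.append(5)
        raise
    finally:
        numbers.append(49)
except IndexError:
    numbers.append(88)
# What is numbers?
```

Step-by-step execution trace:
1. Inner try: `(1,2)[5]` raises IndexError.
2. Inner `except IndexError` matches → `numbers.append(5)` → numbers = [5].
3. bare `raise` re-raises IndexError.
4. Inner `finally` runs during unwinding: `numbers.append(49)` → numbers = [5, 49].
5. Outer `except IndexError` matches → `numbers.append(88)` → numbers = [5, 49, 88].
Result: [5, 49, 88]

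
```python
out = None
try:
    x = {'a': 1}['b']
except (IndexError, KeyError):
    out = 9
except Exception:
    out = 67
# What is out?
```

Step-by-step execution trace:
1. `x = {'a': 1}['b']` raises KeyError.
2. `except (IndexError, KeyError)` matches (KeyError is in the tuple) → out = 9.
3. `except Exception` is not reached.
Result: 9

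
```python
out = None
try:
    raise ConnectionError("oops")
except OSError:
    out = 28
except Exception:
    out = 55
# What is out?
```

Step-by-step execution trace:
1. `raise ConnectionError(...)` raises ConnectionError.
2. `except OSError` matches (ConnectionError is a subclass of OSError) → out = 28.
3. `except Exception` is not reached.
Result: 28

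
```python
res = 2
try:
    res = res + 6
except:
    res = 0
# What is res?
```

Step-by-step execution trace:
1. res starts at 2.
2. try: `res = res + 6` → res = 8. No exception raised.
3. `except` is skipped.
Result: 8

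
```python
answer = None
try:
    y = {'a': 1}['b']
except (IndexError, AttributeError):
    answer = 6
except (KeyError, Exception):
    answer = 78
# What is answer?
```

Step-by-step execution trace:
1. `y = {'a': 1}['b']` raises KeyError.
2. `except (IndexError, AttributeError)` does not match KeyError; skipped.
3. `except (KeyError, Exception)` matches (KeyError is in the tuple) → answer = 78.
Result: 78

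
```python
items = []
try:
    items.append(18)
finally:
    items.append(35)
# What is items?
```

Step-by-step execution trace:
1. try: `items.append(18)` → items = [18].
2. The try body completes without raising.
3. finally always runs: `items.append(35)` → items = [18, 35].
Result: [18, 35]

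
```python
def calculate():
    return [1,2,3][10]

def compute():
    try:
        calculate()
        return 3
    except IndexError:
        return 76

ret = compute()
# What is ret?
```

Step-by-step execution trace:
1. `compute()` calls `calculate()`.
2. `calculate()` evaluates `[1,2,3][10]`, which raises IndexError; it propagates to the caller.
3. `return 3` is not reached.
4. `except IndexError` in compute matches → returns 76.
5. ret = 76.
Result: 76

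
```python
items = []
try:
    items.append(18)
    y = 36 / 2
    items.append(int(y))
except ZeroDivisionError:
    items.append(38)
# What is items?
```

Step-by-step execution trace:
1. try: `items.append(18)` → items = [18].
2. `y = 36 / 2` → y = 18.0. No exception raised.
3. `items.append(int(y))` → items = [18, 18].
4. `except ZeroDivisionError` is skipped (no exception was raised).
Result: [18, 18]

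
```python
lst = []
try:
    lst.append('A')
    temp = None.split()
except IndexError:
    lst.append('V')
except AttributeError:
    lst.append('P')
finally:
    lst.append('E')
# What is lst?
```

Step-by-step execution trace:
1. try: `lst.append('A')` → lst = ['A'].
2. `temp = None.split()` raises AttributeError.
3. `except IndexError` does not match AttributeError; skipped.
4. `except AttributeError` matches → `lst.append('P')` → lst = ['A', 'P'].
5. finally always runs: `lst.append('E')` → lst = ['A', 'P', 'E'].
Result: ['A', 'P', 'E']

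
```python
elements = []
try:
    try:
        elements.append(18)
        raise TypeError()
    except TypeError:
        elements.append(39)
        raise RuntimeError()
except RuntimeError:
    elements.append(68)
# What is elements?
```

Step-by-step execution trace:
1. Inner try: `elements.append(18)` → elements = [18].
2. `raise TypeError()` raises TypeError.
3. Inner `except TypeError` matches → `elements.append(39)` → elements = [18, 39].
4. `raise RuntimeError()` raises RuntimeError; propagates to outer try.
5. Outer `except RuntimeError` matches → `elements.append(68)` → elements = [18, 39, 68].
Result: [18, 39, 68]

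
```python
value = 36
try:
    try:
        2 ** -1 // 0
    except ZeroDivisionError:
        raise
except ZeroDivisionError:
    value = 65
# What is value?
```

Step-by-step execution trace:
1. Inner try: `2 ** -1 // 0` raises ZeroDivisionError.
2. Inner `except ZeroDivisionError` matches; bare `raise` re-raises the same ZeroDivisionError.
3. Outer `except ZeroDivisionError` matches → value = 65.
Result: 65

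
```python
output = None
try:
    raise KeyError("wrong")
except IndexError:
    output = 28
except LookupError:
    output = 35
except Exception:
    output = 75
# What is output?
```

Step-by-step execution trace:
1. `raise KeyError(...)` raises KeyError.
2. `except IndexError` does not match (KeyError is not a subclass of IndexError); skipped.
3. `except LookupError` matches (KeyError is a subclass of LookupError) → output = 35.
4. `except Exception` is not reached.
Result: 35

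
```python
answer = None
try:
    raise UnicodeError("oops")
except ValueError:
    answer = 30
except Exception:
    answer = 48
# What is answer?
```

Step-by-step execution trace:
1. `raise UnicodeError(...)` raises UnicodeError.
2. `except ValueError` matches (UnicodeError is a subclass of ValueError) → answer = 30.
3. `except Exception` is not reached.
Result: 30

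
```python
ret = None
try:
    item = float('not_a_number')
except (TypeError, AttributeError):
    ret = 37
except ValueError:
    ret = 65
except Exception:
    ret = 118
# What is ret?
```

Step-by-step execution trace:
1. `item = float('not_a_number')` raises ValueError.
2. `except (TypeError, AttributeError)` does not match ValueError; skipped.
3. `except ValueError` matches (exact type match) → ret = 65.
4. `except Exception` is not reached.
Result: 65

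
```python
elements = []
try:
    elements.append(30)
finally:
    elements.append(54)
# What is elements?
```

Step-by-step execution trace:
1. try: `elements.append(30)` → elements = [30].
2. The try body completes without raising.
3. finally always runs: `elements.append(54)` → elements = [30, 54].
Result: [30, 54]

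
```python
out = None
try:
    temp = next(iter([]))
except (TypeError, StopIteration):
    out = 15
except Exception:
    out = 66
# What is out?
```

Step-by-step execution trace:
1. `temp = next(iter([]))` raises StopIteration.
2. `except (TypeError, StopIteration)` matches (StopIteration is in the tuple) → out = 15.
3. `except Exception` is not reached.
Result: 15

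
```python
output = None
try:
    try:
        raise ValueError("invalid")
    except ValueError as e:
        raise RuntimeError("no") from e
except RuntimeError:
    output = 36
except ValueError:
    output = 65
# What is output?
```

Step-by-step execution trace:
1. Inner try raises ValueError; inner `except ValueError as e` catches it.
2. `raise RuntimeError(...) from e` raises RuntimeError (ValueError is attached as __cause__, but only RuntimeError is active).
3. Outer `except RuntimeError` matches → output = 36.
4. `except ValueError` is not reached.
Result: 36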